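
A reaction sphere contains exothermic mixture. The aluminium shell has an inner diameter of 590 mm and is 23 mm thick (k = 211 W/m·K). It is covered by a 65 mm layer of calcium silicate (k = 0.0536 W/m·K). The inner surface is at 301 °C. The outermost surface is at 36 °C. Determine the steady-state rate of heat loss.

Radial (spherical) resistances in series:
R_aluminium shell = (1/0.295 − 1/0.318)/(4π×211) = 9.247×10^-5 K/W
R_calcium silicate = (1/0.318 − 1/0.383)/(4π×0.0536) = 0.7923 K/W
R_total = 0.7924 K/W
Q = ΔT/R_total = 265/0.7924

Q ≈ 334 W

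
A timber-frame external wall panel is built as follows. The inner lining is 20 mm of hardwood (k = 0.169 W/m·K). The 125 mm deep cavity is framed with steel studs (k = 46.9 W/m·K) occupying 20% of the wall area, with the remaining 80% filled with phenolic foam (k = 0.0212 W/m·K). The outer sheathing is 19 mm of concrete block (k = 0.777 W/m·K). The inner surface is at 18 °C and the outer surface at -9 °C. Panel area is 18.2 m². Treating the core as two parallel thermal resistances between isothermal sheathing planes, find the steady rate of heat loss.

Q ≈ 3150 W

Sheathing layers in series; stud and cavity paths in parallel between them.
R_inner = 0.02/(0.169×18.2) = 0.006502 K/W
R_stud  = 0.125/(46.9×0.2×18.2) = 7.322×10^-4 K/W
R_cav   = 0.125/(0.0212×0.8×18.2) = 0.405 K/W
1/R_core = 1/R_stud + 1/R_cav → R_core = 7.309×10^-4 K/W
R_outer = 0.019/(0.777×18.2) = 0.001344 K/W
R_total = 0.008577 K/W
Q = ΔT/R_total = 27/0.008577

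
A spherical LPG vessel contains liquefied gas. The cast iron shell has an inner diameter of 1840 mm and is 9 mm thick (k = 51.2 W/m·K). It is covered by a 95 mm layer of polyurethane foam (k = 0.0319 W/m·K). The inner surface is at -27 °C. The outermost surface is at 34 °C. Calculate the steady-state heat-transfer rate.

For a spherical shell R = (1/r₁ − 1/r₂)/(4πk); film R = 1/(h·4πr²). In series:
R_cast iron shell = (1/0.92 − 1/0.929)/(4π×51.2) = 1.637×10^-5 K/W
R_polyurethane foam = (1/0.929 − 1/1.024)/(4π×0.0319) = 0.2491 K/W
R_total = 0.2491 K/W
Q = ΔT/R_total = 61/0.2491

Q ≈ 245 W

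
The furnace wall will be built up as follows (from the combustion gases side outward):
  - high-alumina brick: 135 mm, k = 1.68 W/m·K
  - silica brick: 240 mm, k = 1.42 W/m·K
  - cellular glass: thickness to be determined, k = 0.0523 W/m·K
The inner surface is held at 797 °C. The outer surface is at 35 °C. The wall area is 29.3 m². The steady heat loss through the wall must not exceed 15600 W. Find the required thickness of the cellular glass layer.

Thermal resistances in series:
R_high-alumina brick = L/(kA) = 0.135/(1.68×29.3) = 0.002743 K/W
R_silica brick = L/(kA) = 0.24/(1.42×29.3) = 0.005768 K/W
Sum of the known resistances R_other = 0.008511 K/W
Required total resistance R_tot = ΔT/Q_allow = 762/15600 = 0.04885 K/W
R_cellular glass = R_tot − R_other = 0.04034 K/W
L = R·k·A = 0.04034×0.0523×29.3

L ≈ 61.8 mm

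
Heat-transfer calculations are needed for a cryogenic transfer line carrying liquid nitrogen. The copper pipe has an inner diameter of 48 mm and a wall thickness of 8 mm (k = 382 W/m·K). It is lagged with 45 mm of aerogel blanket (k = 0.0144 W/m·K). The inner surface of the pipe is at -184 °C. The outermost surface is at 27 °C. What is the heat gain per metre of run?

Treating each annulus and film as a series resistance:
R_copper pipe wall = ln(32/24)/(2π×382×1) = 1.199×10^-4 K/W
R_aerogel blanket = ln(77/32)/(2π×0.0144×1) = 9.705 K/W
R_total = 9.705 K/W
Q = ΔT/R_total = 211/9.705

q′ ≈ 21.7 W/m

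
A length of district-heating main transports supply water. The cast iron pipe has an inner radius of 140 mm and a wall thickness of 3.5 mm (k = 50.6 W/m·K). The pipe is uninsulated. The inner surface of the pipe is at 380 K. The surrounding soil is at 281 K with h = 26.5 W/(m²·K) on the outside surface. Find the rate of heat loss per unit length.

Per-layer cylindrical resistances, series-summed:
R_cast iron pipe wall = ln(143.5/140)/(2π×50.6×1) = 7.767×10^-5 K/W
R_outer film = 1/(h_o·2πr_oL) = 1/(26.5×2π×0.1435×1) = 0.04185 K/W
R_total = 0.04193 K/W
Q = ΔT/R_total = 99/0.04193

q′ ≈ 2360 W/m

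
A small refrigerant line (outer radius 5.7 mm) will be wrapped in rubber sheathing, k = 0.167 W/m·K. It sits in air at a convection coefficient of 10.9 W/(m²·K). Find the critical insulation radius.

For a cylinder r_cr = k/h = 0.167/10.9
r_cr = 15.3 mm; since the bare radius (5.7 mm) is below r_cr, adding a thin layer of insulation will *increase* heat loss.

r_cr ≈ 15.3 mm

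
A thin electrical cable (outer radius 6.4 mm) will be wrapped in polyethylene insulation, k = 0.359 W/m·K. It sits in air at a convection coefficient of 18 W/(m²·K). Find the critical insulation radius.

For a cylinder r_cr = k/h = 0.359/18
r_cr = 19.9 mm; since the bare radius (6.4 mm) is below r_cr, adding a thin layer of insulation will *increase* heat loss.

r_cr ≈ 19.9 mm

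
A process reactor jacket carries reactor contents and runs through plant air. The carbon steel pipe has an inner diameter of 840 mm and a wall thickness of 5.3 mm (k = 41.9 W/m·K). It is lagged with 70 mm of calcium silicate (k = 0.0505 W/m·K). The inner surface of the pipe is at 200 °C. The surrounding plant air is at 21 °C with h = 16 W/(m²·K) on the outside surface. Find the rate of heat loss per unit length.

Treating each annulus and film as a series resistance:
R_carbon steel pipe wall = ln(425.3/420)/(2π×41.9×1) = 4.763×10^-5 K/W
R_calcium silicate = ln(495.3/425.3)/(2π×0.0505×1) = 0.4802 K/W
R_outer film = 1/(h_o·2πr_oL) = 1/(16×2π×0.4953×1) = 0.02008 K/W
R_total = 0.5003 K/W
Q = ΔT/R_total = 179/0.5003

q′ ≈ 358 W/m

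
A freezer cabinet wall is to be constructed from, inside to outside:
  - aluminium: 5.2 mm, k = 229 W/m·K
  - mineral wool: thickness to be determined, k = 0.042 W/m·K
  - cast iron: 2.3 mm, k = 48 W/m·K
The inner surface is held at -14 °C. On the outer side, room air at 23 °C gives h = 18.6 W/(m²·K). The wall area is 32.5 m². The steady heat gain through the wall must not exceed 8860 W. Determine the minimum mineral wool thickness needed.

L ≈ 3.44 mm

Series thermal resistances:
R_aluminium = L/(kA) = 0.0052/(229×32.5) = 6.987×10^-7 K/W
R_cast iron = L/(kA) = 0.0023/(48×32.5) = 1.474×10^-6 K/W
R_outer film = 1/(h_o·A) = 1/(18.6×32.5) = 0.001654 K/W
Sum of the known resistances R_other = 0.001656 K/W
Required total resistance R_tot = ΔT/Q_allow = 37/8860 = 0.004176 K/W
R_mineral wool = R_tot − R_other = 0.00252 K/W
L = R·k·A = 0.00252×0.042×32.5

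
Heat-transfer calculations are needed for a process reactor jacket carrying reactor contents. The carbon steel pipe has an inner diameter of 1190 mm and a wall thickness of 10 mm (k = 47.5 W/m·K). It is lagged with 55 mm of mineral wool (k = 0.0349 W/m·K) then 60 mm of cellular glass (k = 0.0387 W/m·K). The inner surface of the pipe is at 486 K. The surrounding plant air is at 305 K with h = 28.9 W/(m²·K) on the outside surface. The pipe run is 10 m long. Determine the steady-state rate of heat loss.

Q ≈ 2370 W

Radial resistances (cylindrical: R_cond = ln(r_o/r_i)/(2πkL), R_conv = 1/(h·2πrL)):
R_carbon steel pipe wall = ln(605/595)/(2π×47.5×10) = 5.585×10^-6 K/W
R_mineral wool = ln(660/605)/(2π×0.0349×10) = 0.03968 K/W
R_cellular glass = ln(720/660)/(2π×0.0387×10) = 0.03578 K/W
R_outer film = 1/(h_o·2πr_oL) = 1/(28.9×2π×0.72×10) = 7.649×10^-4 K/W
R_total = 0.07623 K/W
Q = ΔT/R_total = 181/0.07623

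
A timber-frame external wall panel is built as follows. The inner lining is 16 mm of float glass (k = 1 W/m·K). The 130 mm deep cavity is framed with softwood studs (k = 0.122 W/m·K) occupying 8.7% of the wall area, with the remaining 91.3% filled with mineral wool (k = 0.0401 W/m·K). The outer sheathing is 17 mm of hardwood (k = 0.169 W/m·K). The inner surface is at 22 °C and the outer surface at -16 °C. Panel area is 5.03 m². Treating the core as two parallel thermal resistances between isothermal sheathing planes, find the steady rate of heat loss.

Q ≈ 66.6 W

Sheathing layers in series; stud and cavity paths in parallel between them.
R_inner = 0.016/(1×5.03) = 0.003181 K/W
R_stud  = 0.13/(0.122×0.087×5.03) = 2.435 K/W
R_cav   = 0.13/(0.0401×0.913×5.03) = 0.7059 K/W
1/R_core = 1/R_stud + 1/R_cav → R_core = 0.5473 K/W
R_outer = 0.017/(0.169×5.03) = 0.02 K/W
R_total = 0.5704 K/W
Q = ΔT/R_total = 38/0.5704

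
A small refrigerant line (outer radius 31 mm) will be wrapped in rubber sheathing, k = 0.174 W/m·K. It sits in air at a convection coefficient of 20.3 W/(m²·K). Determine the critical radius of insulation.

r_cr ≈ 8.57 mm

For a cylinder r_cr = k/h = 0.174/20.3
r_cr = 8.57 mm; since the bare radius (31 mm) is above r_cr, any added insulation will reduce heat loss.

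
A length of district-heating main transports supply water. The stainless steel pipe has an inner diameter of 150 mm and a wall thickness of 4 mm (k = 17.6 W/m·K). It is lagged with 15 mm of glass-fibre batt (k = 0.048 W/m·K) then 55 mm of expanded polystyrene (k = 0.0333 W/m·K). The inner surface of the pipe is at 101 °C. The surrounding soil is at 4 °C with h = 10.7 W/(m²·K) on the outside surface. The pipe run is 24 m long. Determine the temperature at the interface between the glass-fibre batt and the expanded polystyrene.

Radial resistances (cylindrical: R_cond = ln(r_o/r_i)/(2πkL), R_conv = 1/(h·2πrL)):
R_stainless steel pipe wall = ln(79/75)/(2π×17.6×24) = 1.958×10^-5 K/W
R_glass-fibre batt = ln(94/79)/(2π×0.048×24) = 0.02402 K/W
R_expanded polystyrene = ln(149/94)/(2π×0.0333×24) = 0.09174 K/W
R_outer film = 1/(h_o·2πr_oL) = 1/(10.7×2π×0.149×24) = 0.004159 K/W
R_total = 0.1199 K/W
Q = ΔT/R_total = 97/0.1199
Q = 809 W
T_interface = T_inner − Q·ΣR(inner→interface) = 101 − 809×0.02404

T ≈ 81.6 °C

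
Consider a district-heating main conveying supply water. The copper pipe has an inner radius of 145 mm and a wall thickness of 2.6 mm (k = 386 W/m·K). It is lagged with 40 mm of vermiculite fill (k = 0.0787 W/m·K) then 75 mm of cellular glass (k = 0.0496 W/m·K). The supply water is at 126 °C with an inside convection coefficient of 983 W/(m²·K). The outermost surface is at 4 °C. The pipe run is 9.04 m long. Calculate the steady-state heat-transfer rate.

Q ≈ 705 W

Treating each annulus and film as a series resistance:
R_inner film = 1/(h_i·2πr₁L) = 1/(983×2π×0.145×9.04) = 1.235×10^-4 K/W
R_copper pipe wall = ln(147.6/145)/(2π×386×9.04) = 8.106×10^-7 K/W
R_vermiculite fill = ln(187.6/147.6)/(2π×0.0787×9.04) = 0.05365 K/W
R_cellular glass = ln(262.6/187.6)/(2π×0.0496×9.04) = 0.1194 K/W
R_total = 0.1731 K/W
Q = ΔT/R_total = 122/0.1731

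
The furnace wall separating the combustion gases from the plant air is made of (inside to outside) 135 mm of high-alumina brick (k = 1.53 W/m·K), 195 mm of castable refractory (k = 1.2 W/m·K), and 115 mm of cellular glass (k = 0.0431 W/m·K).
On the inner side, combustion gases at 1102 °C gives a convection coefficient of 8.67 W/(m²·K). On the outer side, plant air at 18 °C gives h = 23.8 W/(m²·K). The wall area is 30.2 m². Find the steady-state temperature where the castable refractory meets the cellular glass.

T ≈ 973 °C

Thermal resistances in series:
R_inner film = 1/(h_i·A) = 1/(8.67×30.2) = 0.003819 K/W
R_high-alumina brick = L/(kA) = 0.135/(1.53×30.2) = 0.002922 K/W
R_castable refractory = L/(kA) = 0.195/(1.2×30.2) = 0.005381 K/W
R_cellular glass = L/(kA) = 0.115/(0.0431×30.2) = 0.08835 K/W
R_outer film = 1/(h_o·A) = 1/(23.8×30.2) = 0.001391 K/W
R_total = 0.1019 K/W;  Q = ΔT/R_total = 1084/0.1019 = 10640 W
T_interface = T_inner − Q·ΣR(inner→interface) = 1102 − 10600×0.01212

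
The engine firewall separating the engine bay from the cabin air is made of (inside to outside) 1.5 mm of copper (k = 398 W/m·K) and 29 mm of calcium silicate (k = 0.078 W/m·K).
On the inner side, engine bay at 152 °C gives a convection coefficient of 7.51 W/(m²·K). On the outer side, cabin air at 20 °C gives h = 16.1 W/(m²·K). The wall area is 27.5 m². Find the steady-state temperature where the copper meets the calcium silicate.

T ≈ 121 °C

Series thermal resistances:
R_inner film = 1/(h_i·A) = 1/(7.51×27.5) = 0.004842 K/W
R_copper = L/(kA) = 0.0015/(398×27.5) = 1.37×10^-7 K/W
R_calcium silicate = L/(kA) = 0.029/(0.078×27.5) = 0.01352 K/W
R_outer film = 1/(h_o·A) = 1/(16.1×27.5) = 0.002259 K/W
R_total = 0.02062 K/W;  Q = ΔT/R_total = 132/0.02062 = 6401 W
T_interface = T_inner − Q·ΣR(inner→interface) = 152 − 6400×0.004842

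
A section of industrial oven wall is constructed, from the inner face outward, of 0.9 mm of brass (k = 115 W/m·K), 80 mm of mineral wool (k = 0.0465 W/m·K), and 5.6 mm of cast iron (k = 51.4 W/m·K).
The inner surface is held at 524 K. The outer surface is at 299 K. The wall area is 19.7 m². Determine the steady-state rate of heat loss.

Using the resistance-network approach (series):
R_brass = L/(kA) = 0.0009/(115×19.7) = 3.973×10^-7 K/W
R_mineral wool = L/(kA) = 0.08/(0.0465×19.7) = 0.08733 K/W
R_cast iron = L/(kA) = 0.0056/(51.4×19.7) = 5.53×10^-6 K/W
R_total = 0.08734 K/W
Q = ΔT / R_total = 225 / 0.08734

Q ≈ 2580 W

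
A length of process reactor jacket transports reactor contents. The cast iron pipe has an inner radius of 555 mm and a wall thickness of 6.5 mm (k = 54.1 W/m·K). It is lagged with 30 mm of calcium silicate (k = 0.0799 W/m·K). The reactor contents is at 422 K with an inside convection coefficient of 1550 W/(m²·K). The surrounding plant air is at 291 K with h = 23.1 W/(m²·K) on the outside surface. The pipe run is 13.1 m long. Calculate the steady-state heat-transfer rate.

Q ≈ 14900 W

Treating each annulus and film as a series resistance:
R_inner film = 1/(h_i·2πr₁L) = 1/(1550×2π×0.555×13.1) = 1.412×10^-5 K/W
R_cast iron pipe wall = ln(561.5/555)/(2π×54.1×13.1) = 2.615×10^-6 K/W
R_calcium silicate = ln(591.5/561.5)/(2π×0.0799×13.1) = 0.007914 K/W
R_outer film = 1/(h_o·2πr_oL) = 1/(23.1×2π×0.5915×13.1) = 8.892×10^-4 K/W
R_total = 0.00882 K/W
Q = ΔT/R_total = 131/0.00882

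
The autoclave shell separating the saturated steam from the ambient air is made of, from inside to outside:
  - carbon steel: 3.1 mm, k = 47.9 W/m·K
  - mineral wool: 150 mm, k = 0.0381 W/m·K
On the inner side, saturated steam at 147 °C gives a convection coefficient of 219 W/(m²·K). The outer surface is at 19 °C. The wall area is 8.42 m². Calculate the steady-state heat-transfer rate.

Treating each layer as a thermal resistance in series:
R_inner film = 1/(h_i·A) = 1/(219×8.42) = 5.423×10^-4 K/W
R_carbon steel = L/(kA) = 0.0031/(47.9×8.42) = 7.686×10^-6 K/W
R_mineral wool = L/(kA) = 0.15/(0.0381×8.42) = 0.4676 K/W
R_total = 0.4681 K/W
Q = ΔT / R_total = 128 / 0.4681

Q ≈ 273 W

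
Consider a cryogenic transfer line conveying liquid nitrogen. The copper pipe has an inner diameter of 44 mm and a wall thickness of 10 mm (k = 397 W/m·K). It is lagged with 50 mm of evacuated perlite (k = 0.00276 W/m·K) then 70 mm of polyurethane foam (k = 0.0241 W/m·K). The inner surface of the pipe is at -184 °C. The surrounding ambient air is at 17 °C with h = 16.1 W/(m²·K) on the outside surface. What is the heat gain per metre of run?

q′ ≈ 3.44 W/m

Treating each annulus and film as a series resistance:
R_copper pipe wall = ln(32/22)/(2π×397×1) = 1.502×10^-4 K/W
R_evacuated perlite = ln(82/32)/(2π×0.00276×1) = 54.26 K/W
R_polyurethane foam = ln(152/82)/(2π×0.0241×1) = 4.076 K/W
R_outer film = 1/(h_o·2πr_oL) = 1/(16.1×2π×0.152×1) = 0.06504 K/W
R_total = 58.4 K/W
Q = ΔT/R_total = 201/58.4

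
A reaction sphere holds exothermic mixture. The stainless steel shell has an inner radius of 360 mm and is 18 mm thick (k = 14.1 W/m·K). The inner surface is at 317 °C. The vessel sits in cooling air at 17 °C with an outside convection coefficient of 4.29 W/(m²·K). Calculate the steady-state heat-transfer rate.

Q ≈ 2300 W

Spherical conduction: R = (1/r_in − 1/r_out)/(4πk) per layer; series-sum.
R_stainless steel shell = (1/0.36 − 1/0.378)/(4π×14.1) = 7.465×10^-4 K/W
R_outer film = 1/(h·4πr_o²) = 1/(4.29×4π×0.378²) = 0.1298 K/W
R_total = 0.1306 K/W
Q = ΔT/R_total = 300/0.1306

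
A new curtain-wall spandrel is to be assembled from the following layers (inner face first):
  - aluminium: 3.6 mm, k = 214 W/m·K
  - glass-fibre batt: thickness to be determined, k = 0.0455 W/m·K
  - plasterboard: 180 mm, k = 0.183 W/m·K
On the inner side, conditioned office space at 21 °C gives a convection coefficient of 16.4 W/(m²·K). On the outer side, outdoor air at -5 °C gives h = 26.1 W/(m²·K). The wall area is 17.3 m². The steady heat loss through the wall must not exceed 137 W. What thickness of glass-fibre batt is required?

Model the wall as resistances in series:
R_inner film = 1/(h_i·A) = 1/(16.4×17.3) = 0.003525 K/W
R_aluminium = L/(kA) = 0.0036/(214×17.3) = 9.724×10^-7 K/W
R_plasterboard = L/(kA) = 0.18/(0.183×17.3) = 0.05686 K/W
R_outer film = 1/(h_o·A) = 1/(26.1×17.3) = 0.002215 K/W
Sum of the known resistances R_other = 0.0626 K/W
Required total resistance R_tot = ΔT/Q_allow = 26/137 = 0.1898 K/W
R_glass-fibre batt = R_tot − R_other = 0.1272 K/W
L = R·k·A = 0.1272×0.0455×17.3

L ≈ 100 mm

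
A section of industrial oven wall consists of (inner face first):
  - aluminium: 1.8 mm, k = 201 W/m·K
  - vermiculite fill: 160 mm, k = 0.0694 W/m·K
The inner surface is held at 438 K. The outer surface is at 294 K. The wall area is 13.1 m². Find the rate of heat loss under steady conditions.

Q ≈ 818 W

Treating each layer as a thermal resistance in series:
R_aluminium = L/(kA) = 0.0018/(201×13.1) = 6.836×10^-7 K/W
R_vermiculite fill = L/(kA) = 0.16/(0.0694×13.1) = 0.176 K/W
R_total = 0.176 K/W
Q = ΔT / R_total = 144 / 0.176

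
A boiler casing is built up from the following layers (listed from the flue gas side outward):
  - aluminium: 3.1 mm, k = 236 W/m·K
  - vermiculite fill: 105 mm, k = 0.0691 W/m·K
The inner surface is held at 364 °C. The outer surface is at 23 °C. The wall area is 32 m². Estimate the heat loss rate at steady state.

Q ≈ 7180 W

Treating each layer as a thermal resistance in series:
R_aluminium = L/(kA) = 0.0031/(236×32) = 4.105×10^-7 K/W
R_vermiculite fill = L/(kA) = 0.105/(0.0691×32) = 0.04749 K/W
R_total = 0.04749 K/W
Q = ΔT / R_total = 341 / 0.04749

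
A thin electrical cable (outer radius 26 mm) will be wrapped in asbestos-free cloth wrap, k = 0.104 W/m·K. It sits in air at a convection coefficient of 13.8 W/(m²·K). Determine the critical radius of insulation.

For a cylinder r_cr = k/h = 0.104/13.8
r_cr = 7.54 mm; since the bare radius (26 mm) is above r_cr, any added insulation will reduce heat loss.

r_cr ≈ 7.54 mm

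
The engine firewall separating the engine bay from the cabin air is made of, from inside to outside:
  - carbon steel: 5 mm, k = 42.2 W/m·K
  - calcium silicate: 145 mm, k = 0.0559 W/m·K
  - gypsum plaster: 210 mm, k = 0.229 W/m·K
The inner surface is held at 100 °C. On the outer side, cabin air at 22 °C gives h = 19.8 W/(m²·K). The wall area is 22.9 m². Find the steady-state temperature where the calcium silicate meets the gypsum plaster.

Model the wall as resistances in series:
R_carbon steel = L/(kA) = 0.005/(42.2×22.9) = 5.174×10^-6 K/W
R_calcium silicate = L/(kA) = 0.145/(0.0559×22.9) = 0.1133 K/W
R_gypsum plaster = L/(kA) = 0.21/(0.229×22.9) = 0.04005 K/W
R_outer film = 1/(h_o·A) = 1/(19.8×22.9) = 0.002205 K/W
R_total = 0.1555 K/W;  Q = ΔT/R_total = 78/0.1555 = 501.5 W
T_interface = T_inner − Q·ΣR(inner→interface) = 100 − 502×0.1133

T ≈ 43.2 °C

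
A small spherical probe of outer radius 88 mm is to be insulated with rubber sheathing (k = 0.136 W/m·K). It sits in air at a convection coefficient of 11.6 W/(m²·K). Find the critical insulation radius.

For a sphere r_cr = 2k/h = 2×0.136/11.6
r_cr = 23.4 mm; since the bare radius (88 mm) is above r_cr, any added insulation will reduce heat loss.

r_cr ≈ 23.4 mm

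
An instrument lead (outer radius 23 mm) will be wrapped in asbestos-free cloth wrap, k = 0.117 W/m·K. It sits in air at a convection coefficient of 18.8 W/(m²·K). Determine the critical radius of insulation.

r_cr ≈ 6.22 mm

For a cylinder r_cr = k/h = 0.117/18.8
r_cr = 6.22 mm; since the bare radius (23 mm) is above r_cr, any added insulation will reduce heat loss.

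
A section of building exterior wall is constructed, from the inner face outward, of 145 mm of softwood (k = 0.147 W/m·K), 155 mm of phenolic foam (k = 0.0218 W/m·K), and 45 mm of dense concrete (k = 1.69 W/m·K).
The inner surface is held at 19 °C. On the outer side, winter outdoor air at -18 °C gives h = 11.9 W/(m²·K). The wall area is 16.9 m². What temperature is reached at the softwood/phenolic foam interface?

T ≈ 14.6 °C

Using the resistance-network approach (series):
R_softwood = L/(kA) = 0.145/(0.147×16.9) = 0.05837 K/W
R_phenolic foam = L/(kA) = 0.155/(0.0218×16.9) = 0.4207 K/W
R_dense concrete = L/(kA) = 0.045/(1.69×16.9) = 0.001576 K/W
R_outer film = 1/(h_o·A) = 1/(11.9×16.9) = 0.004972 K/W
R_total = 0.4856 K/W;  Q = ΔT/R_total = 37/0.4856 = 76.19 W
T_interface = T_inner − Q·ΣR(inner→interface) = 19 − 76.2×0.05837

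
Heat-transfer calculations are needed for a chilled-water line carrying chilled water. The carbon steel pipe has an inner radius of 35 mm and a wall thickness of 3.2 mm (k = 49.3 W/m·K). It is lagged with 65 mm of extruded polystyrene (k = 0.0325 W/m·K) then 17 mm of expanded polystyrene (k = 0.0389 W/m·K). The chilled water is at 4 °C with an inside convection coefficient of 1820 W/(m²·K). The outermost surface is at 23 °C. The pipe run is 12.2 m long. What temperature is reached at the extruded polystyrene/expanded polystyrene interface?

T ≈ 20.8 °C

For a radial system each layer contributes R = ln(r_out/r_in)/(2πkL); films add R = 1/(hA).
R_inner film = 1/(h_i·2πr₁L) = 1/(1820×2π×0.035×12.2) = 2.048×10^-4 K/W
R_carbon steel pipe wall = ln(38.2/35)/(2π×49.3×12.2) = 2.315×10^-5 K/W
R_extruded polystyrene = ln(103.2/38.2)/(2π×0.0325×12.2) = 0.3989 K/W
R_expanded polystyrene = ln(120.2/103.2)/(2π×0.0389×12.2) = 0.05114 K/W
R_total = 0.4503 K/W
Q = ΔT/R_total = 19/0.4503
Q = 42.2 W
T_interface = T_inner + Q·ΣR(inner→interface) = 4 + 42.2×0.3992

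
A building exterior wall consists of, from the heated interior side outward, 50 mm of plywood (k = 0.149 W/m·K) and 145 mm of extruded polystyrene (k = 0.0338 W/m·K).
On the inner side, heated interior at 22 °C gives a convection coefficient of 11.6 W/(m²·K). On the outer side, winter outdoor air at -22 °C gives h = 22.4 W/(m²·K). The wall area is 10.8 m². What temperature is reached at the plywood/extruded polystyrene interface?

T ≈ 18.1 °C

Model the wall as resistances in series:
R_inner film = 1/(h_i·A) = 1/(11.6×10.8) = 0.007982 K/W
R_plywood = L/(kA) = 0.05/(0.149×10.8) = 0.03107 K/W
R_extruded polystyrene = L/(kA) = 0.145/(0.0338×10.8) = 0.3972 K/W
R_outer film = 1/(h_o·A) = 1/(22.4×10.8) = 0.004134 K/W
R_total = 0.4404 K/W;  Q = ΔT/R_total = 44/0.4404 = 99.91 W
T_interface = T_inner − Q·ΣR(inner→interface) = 22 − 99.9×0.03905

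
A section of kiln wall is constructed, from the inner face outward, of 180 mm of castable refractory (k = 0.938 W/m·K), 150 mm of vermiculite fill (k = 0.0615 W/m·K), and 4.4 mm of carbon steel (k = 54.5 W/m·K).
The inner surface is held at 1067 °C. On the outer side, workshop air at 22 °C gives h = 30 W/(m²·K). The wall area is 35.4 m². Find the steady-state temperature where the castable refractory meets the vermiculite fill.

T ≈ 992 °C

Using the resistance-network approach (series):
R_castable refractory = L/(kA) = 0.18/(0.938×35.4) = 0.005421 K/W
R_vermiculite fill = L/(kA) = 0.15/(0.0615×35.4) = 0.0689 K/W
R_carbon steel = L/(kA) = 0.0044/(54.5×35.4) = 2.281×10^-6 K/W
R_outer film = 1/(h_o·A) = 1/(30×35.4) = 9.416×10^-4 K/W
R_total = 0.07526 K/W;  Q = ΔT/R_total = 1045/0.07526 = 13880 W
T_interface = T_inner − Q·ΣR(inner→interface) = 1067 − 13900×0.005421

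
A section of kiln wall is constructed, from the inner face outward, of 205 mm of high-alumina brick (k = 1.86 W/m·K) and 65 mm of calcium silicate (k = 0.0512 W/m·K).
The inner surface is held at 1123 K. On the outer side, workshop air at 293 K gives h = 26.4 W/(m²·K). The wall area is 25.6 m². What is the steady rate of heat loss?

Thermal resistances in series:
R_high-alumina brick = L/(kA) = 0.205/(1.86×25.6) = 0.004305 K/W
R_calcium silicate = L/(kA) = 0.065/(0.0512×25.6) = 0.04959 K/W
R_outer film = 1/(h_o·A) = 1/(26.4×25.6) = 0.00148 K/W
R_total = 0.05538 K/W
Q = ΔT / R_total = 830 / 0.05538

Q ≈ 15000 W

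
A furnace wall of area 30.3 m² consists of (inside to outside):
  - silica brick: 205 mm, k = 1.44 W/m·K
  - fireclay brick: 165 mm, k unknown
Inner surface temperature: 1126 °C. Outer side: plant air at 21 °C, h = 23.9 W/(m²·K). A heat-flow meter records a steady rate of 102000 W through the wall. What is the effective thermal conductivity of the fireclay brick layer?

k ≈ 1.15 W/(m·K)

Treating each layer as a thermal resistance in series:
R_silica brick = L/(kA) = 0.205/(1.44×30.3) = 0.004698 K/W
R_outer film = 1/(h_o·A) = 1/(23.9×30.3) = 0.001381 K/W
Sum of known resistances R_other = 0.006079 K/W
Total R = ΔT/Q = 1105/102000 = 0.01083 K/W
R_fireclay brick = R_total − R_other = 0.004754 K/W
k = L/(R·A) = 0.165/(0.004754×30.3)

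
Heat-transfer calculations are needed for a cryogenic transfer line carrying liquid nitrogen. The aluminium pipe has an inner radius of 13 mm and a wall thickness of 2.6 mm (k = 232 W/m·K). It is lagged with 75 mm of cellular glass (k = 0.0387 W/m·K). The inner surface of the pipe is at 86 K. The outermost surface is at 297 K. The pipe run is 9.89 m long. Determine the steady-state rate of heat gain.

Q ≈ 288 W

For a radial system each layer contributes R = ln(r_out/r_in)/(2πkL); films add R = 1/(hA).
R_aluminium pipe wall = ln(15.6/13)/(2π×232×9.89) = 1.265×10^-5 K/W
R_cellular glass = ln(90.6/15.6)/(2π×0.0387×9.89) = 0.7315 K/W
R_total = 0.7315 K/W
Q = ΔT/R_total = 211/0.7315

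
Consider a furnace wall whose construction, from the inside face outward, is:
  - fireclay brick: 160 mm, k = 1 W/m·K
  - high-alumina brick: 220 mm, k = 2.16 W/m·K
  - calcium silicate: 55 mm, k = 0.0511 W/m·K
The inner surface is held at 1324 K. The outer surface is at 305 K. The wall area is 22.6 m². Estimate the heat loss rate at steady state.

Q ≈ 17200 W

Thermal resistances in series:
R_fireclay brick = L/(kA) = 0.16/(1×22.6) = 0.00708 K/W
R_high-alumina brick = L/(kA) = 0.22/(2.16×22.6) = 0.004507 K/W
R_calcium silicate = L/(kA) = 0.055/(0.0511×22.6) = 0.04762 K/W
R_total = 0.05921 K/W
Q = ΔT / R_total = 1019 / 0.05921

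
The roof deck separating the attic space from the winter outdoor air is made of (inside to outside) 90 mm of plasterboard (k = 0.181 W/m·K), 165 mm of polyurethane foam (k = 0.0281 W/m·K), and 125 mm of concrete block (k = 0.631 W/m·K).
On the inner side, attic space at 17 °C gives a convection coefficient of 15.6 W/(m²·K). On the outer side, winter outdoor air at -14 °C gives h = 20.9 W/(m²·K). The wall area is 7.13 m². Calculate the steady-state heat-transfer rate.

Q ≈ 33.1 W

Model the wall as resistances in series:
R_inner film = 1/(h_i·A) = 1/(15.6×7.13) = 0.008991 K/W
R_plasterboard = L/(kA) = 0.09/(0.181×7.13) = 0.06974 K/W
R_polyurethane foam = L/(kA) = 0.165/(0.0281×7.13) = 0.8235 K/W
R_concrete block = L/(kA) = 0.125/(0.631×7.13) = 0.02778 K/W
R_outer film = 1/(h_o·A) = 1/(20.9×7.13) = 0.006711 K/W
R_total = 0.9368 K/W
Q = ΔT / R_total = 31 / 0.9368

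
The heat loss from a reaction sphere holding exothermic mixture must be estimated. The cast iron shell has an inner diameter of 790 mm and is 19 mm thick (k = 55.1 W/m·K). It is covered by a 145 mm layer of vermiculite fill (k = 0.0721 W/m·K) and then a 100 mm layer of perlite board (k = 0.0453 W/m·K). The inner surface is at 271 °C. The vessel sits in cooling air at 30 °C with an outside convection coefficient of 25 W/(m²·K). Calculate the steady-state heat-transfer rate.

Q ≈ 205 W

Spherical conduction: R = (1/r_in − 1/r_out)/(4πk) per layer; series-sum.
R_cast iron shell = (1/0.395 − 1/0.414)/(4π×55.1) = 1.678×10^-4 K/W
R_vermiculite fill = (1/0.414 − 1/0.559)/(4π×0.0721) = 0.6915 K/W
R_perlite board = (1/0.559 − 1/0.659)/(4π×0.0453) = 0.4769 K/W
R_outer film = 1/(h·4πr_o²) = 1/(25×4π×0.659²) = 0.00733 K/W
R_total = 1.176 K/W
Q = ΔT/R_total = 241/1.176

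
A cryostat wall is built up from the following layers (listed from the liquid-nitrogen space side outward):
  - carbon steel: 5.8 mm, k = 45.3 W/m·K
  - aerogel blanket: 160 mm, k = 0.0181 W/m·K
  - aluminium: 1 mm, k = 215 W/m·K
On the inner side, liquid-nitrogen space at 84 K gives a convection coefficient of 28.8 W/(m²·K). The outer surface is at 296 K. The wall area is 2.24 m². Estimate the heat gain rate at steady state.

Model the wall as resistances in series:
R_inner film = 1/(h_i·A) = 1/(28.8×2.24) = 0.0155 K/W
R_carbon steel = L/(kA) = 0.0058/(45.3×2.24) = 5.716×10^-5 K/W
R_aerogel blanket = L/(kA) = 0.16/(0.0181×2.24) = 3.946 K/W
R_aluminium = L/(kA) = 0.001/(215×2.24) = 2.076×10^-6 K/W
R_total = 3.962 K/W
Q = ΔT / R_total = 212 / 3.962

Q ≈ 53.5 W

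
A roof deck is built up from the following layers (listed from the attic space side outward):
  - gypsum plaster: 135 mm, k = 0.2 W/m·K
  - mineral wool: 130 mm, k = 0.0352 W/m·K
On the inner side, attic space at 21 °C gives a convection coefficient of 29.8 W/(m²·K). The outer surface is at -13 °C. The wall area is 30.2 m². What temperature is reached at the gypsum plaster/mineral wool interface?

T ≈ 15.5 °C

Model the wall as resistances in series:
R_inner film = 1/(h_i·A) = 1/(29.8×30.2) = 0.001111 K/W
R_gypsum plaster = L/(kA) = 0.135/(0.2×30.2) = 0.02235 K/W
R_mineral wool = L/(kA) = 0.13/(0.0352×30.2) = 0.1223 K/W
R_total = 0.1458 K/W;  Q = ΔT/R_total = 34/0.1458 = 233.3 W
T_interface = T_inner − Q·ΣR(inner→interface) = 21 − 233×0.02346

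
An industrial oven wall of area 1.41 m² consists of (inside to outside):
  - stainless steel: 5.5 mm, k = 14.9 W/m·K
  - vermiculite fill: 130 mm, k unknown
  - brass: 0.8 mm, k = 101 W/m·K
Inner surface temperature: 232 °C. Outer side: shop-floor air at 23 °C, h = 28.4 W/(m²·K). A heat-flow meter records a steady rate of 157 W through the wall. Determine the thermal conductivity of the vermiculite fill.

k ≈ 0.0706 W/(m·K)

Model the wall as resistances in series:
R_stainless steel = L/(kA) = 0.0055/(14.9×1.41) = 2.618×10^-4 K/W
R_brass = L/(kA) = 0.0008/(101×1.41) = 5.618×10^-6 K/W
R_outer film = 1/(h_o·A) = 1/(28.4×1.41) = 0.02497 K/W
Sum of known resistances R_other = 0.02524 K/W
Total R = ΔT/Q = 209/157 = 1.331 K/W
R_vermiculite fill = R_total − R_other = 1.306 K/W
k = L/(R·A) = 0.13/(1.306×1.41)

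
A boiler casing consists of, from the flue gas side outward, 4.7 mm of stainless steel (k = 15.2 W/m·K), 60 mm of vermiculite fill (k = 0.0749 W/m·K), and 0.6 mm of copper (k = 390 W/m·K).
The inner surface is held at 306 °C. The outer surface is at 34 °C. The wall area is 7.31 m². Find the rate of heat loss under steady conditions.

Series thermal resistances:
R_stainless steel = L/(kA) = 0.0047/(15.2×7.31) = 4.23×10^-5 K/W
R_vermiculite fill = L/(kA) = 0.06/(0.0749×7.31) = 0.1096 K/W
R_copper = L/(kA) = 0.0006/(390×7.31) = 2.105×10^-7 K/W
R_total = 0.1096 K/W
Q = ΔT / R_total = 272 / 0.1096

Q ≈ 2480 W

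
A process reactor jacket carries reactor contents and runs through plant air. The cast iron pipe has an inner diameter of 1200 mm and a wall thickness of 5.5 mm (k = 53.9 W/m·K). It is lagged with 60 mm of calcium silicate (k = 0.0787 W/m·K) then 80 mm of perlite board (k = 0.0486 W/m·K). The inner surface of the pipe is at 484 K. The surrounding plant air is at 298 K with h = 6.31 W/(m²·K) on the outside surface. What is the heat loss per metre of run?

Radial resistances (cylindrical: R_cond = ln(r_o/r_i)/(2πkL), R_conv = 1/(h·2πrL)):
R_cast iron pipe wall = ln(605.5/600)/(2π×53.9×1) = 2.694×10^-5 K/W
R_calcium silicate = ln(665.5/605.5)/(2π×0.0787×1) = 0.1911 K/W
R_perlite board = ln(745.5/665.5)/(2π×0.0486×1) = 0.3717 K/W
R_outer film = 1/(h_o·2πr_oL) = 1/(6.31×2π×0.7455×1) = 0.03383 K/W
R_total = 0.5967 K/W
Q = ΔT/R_total = 186/0.5967

q′ ≈ 312 W/m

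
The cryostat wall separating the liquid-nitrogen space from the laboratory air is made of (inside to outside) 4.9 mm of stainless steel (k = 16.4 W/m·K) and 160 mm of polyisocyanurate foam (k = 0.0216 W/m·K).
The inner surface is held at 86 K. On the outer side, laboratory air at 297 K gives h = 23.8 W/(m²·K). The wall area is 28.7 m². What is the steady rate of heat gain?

Q ≈ 813 W

Treating each layer as a thermal resistance in series:
R_stainless steel = L/(kA) = 0.0049/(16.4×28.7) = 1.041×10^-5 K/W
R_polyisocyanurate foam = L/(kA) = 0.16/(0.0216×28.7) = 0.2581 K/W
R_outer film = 1/(h_o·A) = 1/(23.8×28.7) = 0.001464 K/W
R_total = 0.2596 K/W
Q = ΔT / R_total = 211 / 0.2596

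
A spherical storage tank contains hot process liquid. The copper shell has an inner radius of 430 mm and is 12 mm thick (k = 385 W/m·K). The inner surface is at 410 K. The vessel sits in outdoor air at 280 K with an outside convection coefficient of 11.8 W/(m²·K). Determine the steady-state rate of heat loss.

Q ≈ 3760 W

Each spherical layer contributes R = (1/r_i − 1/r_o)/(4πk):
R_copper shell = (1/0.43 − 1/0.442)/(4π×385) = 1.305×10^-5 K/W
R_outer film = 1/(h·4πr_o²) = 1/(11.8×4π×0.442²) = 0.03452 K/W
R_total = 0.03453 K/W
Q = ΔT/R_total = 130/0.03453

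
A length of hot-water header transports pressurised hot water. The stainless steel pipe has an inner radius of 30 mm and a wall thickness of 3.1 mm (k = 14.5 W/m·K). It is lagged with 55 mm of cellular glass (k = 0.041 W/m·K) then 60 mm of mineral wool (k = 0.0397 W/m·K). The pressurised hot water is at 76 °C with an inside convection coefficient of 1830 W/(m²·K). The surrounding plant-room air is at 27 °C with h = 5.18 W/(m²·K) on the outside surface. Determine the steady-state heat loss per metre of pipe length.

q′ ≈ 8.04 W/m

Per-layer cylindrical resistances, series-summed:
R_inner film = 1/(h_i·2πr₁L) = 1/(1830×2π×0.03×1) = 0.002899 K/W
R_stainless steel pipe wall = ln(33.1/30)/(2π×14.5×1) = 0.001079 K/W
R_cellular glass = ln(88.1/33.1)/(2π×0.041×1) = 3.8 K/W
R_mineral wool = ln(148.1/88.1)/(2π×0.0397×1) = 2.082 K/W
R_outer film = 1/(h_o·2πr_oL) = 1/(5.18×2π×0.1481×1) = 0.2075 K/W
R_total = 6.094 K/W
Q = ΔT/R_total = 49/6.094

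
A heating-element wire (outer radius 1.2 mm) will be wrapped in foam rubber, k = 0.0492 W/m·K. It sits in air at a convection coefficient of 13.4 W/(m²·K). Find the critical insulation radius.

r_cr ≈ 3.67 mm

For a cylinder r_cr = k/h = 0.0492/13.4
r_cr = 3.67 mm; since the bare radius (1.2 mm) is below r_cr, adding a thin layer of insulation will *increase* heat loss.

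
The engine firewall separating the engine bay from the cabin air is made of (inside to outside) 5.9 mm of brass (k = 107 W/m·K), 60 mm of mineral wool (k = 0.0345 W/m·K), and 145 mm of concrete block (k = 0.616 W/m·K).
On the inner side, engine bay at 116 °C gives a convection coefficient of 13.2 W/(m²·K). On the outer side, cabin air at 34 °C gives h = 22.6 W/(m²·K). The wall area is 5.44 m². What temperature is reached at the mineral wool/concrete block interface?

T ≈ 44.9 °C

Using the resistance-network approach (series):
R_inner film = 1/(h_i·A) = 1/(13.2×5.44) = 0.01393 K/W
R_brass = L/(kA) = 0.0059/(107×5.44) = 1.014×10^-5 K/W
R_mineral wool = L/(kA) = 0.06/(0.0345×5.44) = 0.3197 K/W
R_concrete block = L/(kA) = 0.145/(0.616×5.44) = 0.04327 K/W
R_outer film = 1/(h_o·A) = 1/(22.6×5.44) = 0.008134 K/W
R_total = 0.385 K/W;  Q = ΔT/R_total = 82/0.385 = 213 W
T_interface = T_inner − Q·ΣR(inner→interface) = 116 − 213×0.3336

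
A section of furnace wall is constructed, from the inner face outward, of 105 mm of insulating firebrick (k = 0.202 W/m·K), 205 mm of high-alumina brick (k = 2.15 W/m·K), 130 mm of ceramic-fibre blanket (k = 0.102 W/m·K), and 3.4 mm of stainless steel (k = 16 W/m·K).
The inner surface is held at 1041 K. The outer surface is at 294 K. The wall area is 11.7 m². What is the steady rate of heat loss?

Q ≈ 4620 W

Model the wall as resistances in series:
R_insulating firebrick = L/(kA) = 0.105/(0.202×11.7) = 0.04443 K/W
R_high-alumina brick = L/(kA) = 0.205/(2.15×11.7) = 0.008149 K/W
R_ceramic-fibre blanket = L/(kA) = 0.13/(0.102×11.7) = 0.1089 K/W
R_stainless steel = L/(kA) = 0.0034/(16×11.7) = 1.816×10^-5 K/W
R_total = 0.1615 K/W
Q = ΔT / R_total = 747 / 0.1615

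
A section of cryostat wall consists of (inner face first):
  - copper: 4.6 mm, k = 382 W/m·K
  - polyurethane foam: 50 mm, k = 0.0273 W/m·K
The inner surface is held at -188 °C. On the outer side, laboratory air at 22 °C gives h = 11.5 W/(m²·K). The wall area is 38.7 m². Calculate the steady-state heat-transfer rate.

Using the resistance-network approach (series):
R_copper = L/(kA) = 0.0046/(382×38.7) = 3.112×10^-7 K/W
R_polyurethane foam = L/(kA) = 0.05/(0.0273×38.7) = 0.04733 K/W
R_outer film = 1/(h_o·A) = 1/(11.5×38.7) = 0.002247 K/W
R_total = 0.04957 K/W
Q = ΔT / R_total = 210 / 0.04957

Q ≈ 4240 W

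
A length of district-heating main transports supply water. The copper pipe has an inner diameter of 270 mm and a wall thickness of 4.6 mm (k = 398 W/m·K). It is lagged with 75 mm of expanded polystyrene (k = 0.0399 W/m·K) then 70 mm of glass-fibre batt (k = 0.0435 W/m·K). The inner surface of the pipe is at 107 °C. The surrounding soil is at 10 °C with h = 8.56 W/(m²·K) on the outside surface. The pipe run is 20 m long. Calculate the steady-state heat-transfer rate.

Cylindrical conduction, so R = ln(r₂/r₁)/(2πkL) per layer, in series:
R_copper pipe wall = ln(139.6/135)/(2π×398×20) = 6.699×10^-7 K/W
R_expanded polystyrene = ln(214.6/139.6)/(2π×0.0399×20) = 0.08576 K/W
R_glass-fibre batt = ln(284.6/214.6)/(2π×0.0435×20) = 0.05164 K/W
R_outer film = 1/(h_o·2πr_oL) = 1/(8.56×2π×0.2846×20) = 0.003266 K/W
R_total = 0.1407 K/W
Q = ΔT/R_total = 97/0.1407

Q ≈ 690 W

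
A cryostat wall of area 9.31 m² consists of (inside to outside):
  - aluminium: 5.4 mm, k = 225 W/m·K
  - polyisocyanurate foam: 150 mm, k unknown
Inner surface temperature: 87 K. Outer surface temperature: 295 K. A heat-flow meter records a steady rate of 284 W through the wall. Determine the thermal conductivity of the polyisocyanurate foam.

k ≈ 0.022 W/(m·K)

Treating each layer as a thermal resistance in series:
R_aluminium = L/(kA) = 0.0054/(225×9.31) = 2.578×10^-6 K/W
Sum of known resistances R_other = 2.578×10^-6 K/W
Total R = ΔT/Q = 208/284 = 0.7324 K/W
R_polyisocyanurate foam = R_total − R_other = 0.7324 K/W
k = L/(R·A) = 0.15/(0.7324×9.31)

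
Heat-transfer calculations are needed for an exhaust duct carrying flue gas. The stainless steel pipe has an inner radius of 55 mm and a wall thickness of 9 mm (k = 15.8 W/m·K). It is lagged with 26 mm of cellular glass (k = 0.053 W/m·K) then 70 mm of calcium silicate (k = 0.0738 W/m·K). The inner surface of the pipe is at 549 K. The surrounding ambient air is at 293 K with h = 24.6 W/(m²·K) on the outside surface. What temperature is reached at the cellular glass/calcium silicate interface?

Treating each annulus and film as a series resistance:
R_stainless steel pipe wall = ln(64/55)/(2π×15.8×1) = 0.001527 K/W
R_cellular glass = ln(90/64)/(2π×0.053×1) = 1.024 K/W
R_calcium silicate = ln(160/90)/(2π×0.0738×1) = 1.241 K/W
R_outer film = 1/(h_o·2πr_oL) = 1/(24.6×2π×0.16×1) = 0.04044 K/W
R_total = 2.307 K/W
Q = ΔT/R_total = 256/2.307
Q = 111 W/m
T_interface = T_inner − Q·ΣR(inner→interface) = 549 − 111×1.025

T ≈ 435 K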